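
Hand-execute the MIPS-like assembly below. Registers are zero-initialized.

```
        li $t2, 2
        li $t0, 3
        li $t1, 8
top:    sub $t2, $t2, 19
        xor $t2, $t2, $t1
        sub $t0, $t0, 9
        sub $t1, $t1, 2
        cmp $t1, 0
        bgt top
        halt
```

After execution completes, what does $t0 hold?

$t2=2
$t0=3
$t1=8
$t2=2-19=-17
$t2=(-17)^8=-25
$t0=3-9=-6
$t1=8-2=6
cmp $t1, 0  (cmp 6,0)
bgt top: taken
$t2=(-25)-19=-44
$t2=(-44)^6=-46
$t0=(-6)-9=-15
$t1=6-2=4
cmp $t1, 0  (cmp 4,0)
bgt top: taken
$t2=(-46)-19=-65
$t2=(-65)^4=-69
$t0=(-15)-9=-24
$t1=4-2=2
cmp $t1, 0  (cmp 2,0)
bgt top: taken
$t2=(-69)-19=-88
$t2=(-88)^2=-86
$t0=(-24)-9=-33
$t1=2-2=0
cmp $t1, 0  (cmp 0,0)
bgt top: not taken
halt.

-33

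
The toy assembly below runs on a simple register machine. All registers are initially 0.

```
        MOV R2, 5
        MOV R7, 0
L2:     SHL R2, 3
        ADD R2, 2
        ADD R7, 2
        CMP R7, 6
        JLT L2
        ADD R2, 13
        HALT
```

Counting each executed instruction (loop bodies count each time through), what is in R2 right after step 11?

338

MOV R2, 5 → R2=5
MOV R7, 0 → R7=0
SHL R2, 3 → R2=5<<3=40
ADD R2, 2 → R2=40+2=42
ADD R7, 2 → R7=0+2=2
CMP R7, 6  (cmp 2,6)
JLT L2: taken
SHL R2, 3 → R2=42<<3=336
ADD R2, 2 → R2=336+2=338
ADD R7, 2 → R7=2+2=4
CMP R7, 6  (cmp 4,6)
After step 11: R2 = 338.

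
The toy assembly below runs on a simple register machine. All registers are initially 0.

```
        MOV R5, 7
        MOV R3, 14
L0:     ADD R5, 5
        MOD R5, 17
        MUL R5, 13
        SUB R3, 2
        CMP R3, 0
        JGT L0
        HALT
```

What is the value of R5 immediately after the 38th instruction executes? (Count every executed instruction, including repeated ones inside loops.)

MOV R5, 7 → R5=7
MOV R3, 14 → R3=14
ADD R5, 5 → R5=7+5=12
MOD R5, 17 → R5=12%17=12
MUL R5, 13 → R5=12*13=156
SUB R3, 2 → R3=14-2=12
CMP R3, 0  (cmp 12,0)
JGT L0: taken
ADD R5, 5 → R5=156+5=161
MOD R5, 17 → R5=161%17=8
MUL R5, 13 → R5=8*13=104
SUB R3, 2 → R3=12-2=10
CMP R3, 0  (cmp 10,0)
JGT L0: taken
ADD R5, 5 → R5=104+5=109
MOD R5, 17 → R5=109%17=7
MUL R5, 13 → R5=7*13=91
SUB R3, 2 → R3=10-2=8
CMP R3, 0  (cmp 8,0)
JGT L0: taken
ADD R5, 5 → R5=91+5=96
MOD R5, 17 → R5=96%17=11
MUL R5, 13 → R5=11*13=143
SUB R3, 2 → R3=8-2=6
CMP R3, 0  (cmp 6,0)
JGT L0: taken
ADD R5, 5 → R5=143+5=148
MOD R5, 17 → R5=148%17=12
MUL R5, 13 → R5=12*13=156
SUB R3, 2 → R3=6-2=4
CMP R3, 0  (cmp 4,0)
JGT L0: taken
ADD R5, 5 → R5=156+5=161
MOD R5, 17 → R5=161%17=8
MUL R5, 13 → R5=8*13=104
SUB R3, 2 → R3=4-2=2
CMP R3, 0  (cmp 2,0)
JGT L0: taken
After step 38: R5 = 104.

104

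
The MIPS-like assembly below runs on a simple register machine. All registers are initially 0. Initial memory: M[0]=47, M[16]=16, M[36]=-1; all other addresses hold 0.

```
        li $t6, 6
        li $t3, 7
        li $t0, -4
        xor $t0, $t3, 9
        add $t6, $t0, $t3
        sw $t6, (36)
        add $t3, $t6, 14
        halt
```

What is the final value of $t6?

$t6=6
$t3=7
$t0=-4
$t0=7^9=14
$t6=14+7=21
sw $t6, (36) → M[36]=21
$t3=21+14=35
halt.

21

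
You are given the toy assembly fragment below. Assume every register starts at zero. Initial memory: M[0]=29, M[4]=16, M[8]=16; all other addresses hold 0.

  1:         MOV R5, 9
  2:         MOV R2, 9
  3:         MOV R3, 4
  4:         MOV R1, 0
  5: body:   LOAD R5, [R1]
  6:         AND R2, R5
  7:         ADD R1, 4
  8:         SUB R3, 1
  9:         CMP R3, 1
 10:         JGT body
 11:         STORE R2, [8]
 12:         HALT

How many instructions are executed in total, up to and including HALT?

24

MOV R5, 9 → R5=9
MOV R2, 9 → R2=9
MOV R3, 4 → R3=4
MOV R1, 0 → R1=0
LOAD R5, [R1] → R5=M[0]=29
AND R2, R5 → R2=9&29=9
ADD R1, 4 → R1=0+4=4
SUB R3, 1 → R3=4-1=3
CMP R3, 1  (cmp 3,1)
JGT body: taken
LOAD R5, [R1] → R5=M[4]=16
AND R2, R5 → R2=9&16=0
ADD R1, 4 → R1=4+4=8
SUB R3, 1 → R3=3-1=2
CMP R3, 1  (cmp 2,1)
JGT body: taken
LOAD R5, [R1] → R5=M[8]=16
AND R2, R5 → R2=0&16=0
ADD R1, 4 → R1=8+4=12
SUB R3, 1 → R3=2-1=1
CMP R3, 1  (cmp 1,1)
JGT body: not taken
STORE R2, [8] → M[8]=0
halt.
Total executed instructions: 24.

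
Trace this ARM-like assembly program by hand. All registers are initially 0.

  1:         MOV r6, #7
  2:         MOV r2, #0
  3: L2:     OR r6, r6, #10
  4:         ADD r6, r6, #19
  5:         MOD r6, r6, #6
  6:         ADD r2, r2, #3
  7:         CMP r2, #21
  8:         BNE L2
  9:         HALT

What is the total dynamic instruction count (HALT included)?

45

after MOV r6, #7: r6=7
after MOV r2, #0: r2=0
after OR r6, r6, #10: r6=7|10=15
after ADD r6, r6, #19: r6=15+19=34
after MOD r6, r6, #6: r6=34%6=4
after ADD r2, r2, #3: r2=0+3=3
CMP r2, #21  (cmp 3,21)
BNE L2: taken
after OR r6, r6, #10: r6=4|10=14
after ADD r6, r6, #19: r6=14+19=33
after MOD r6, r6, #6: r6=33%6=3
after ADD r2, r2, #3: r2=3+3=6
CMP r2, #21  (cmp 6,21)
BNE L2: taken
after OR r6, r6, #10: r6=3|10=11
after ADD r6, r6, #19: r6=11+19=30
after MOD r6, r6, #6: r6=30%6=0
after ADD r2, r2, #3: r2=6+3=9
CMP r2, #21  (cmp 9,21)
BNE L2: taken
after OR r6, r6, #10: r6=0|10=10
after ADD r6, r6, #19: r6=10+19=29
after MOD r6, r6, #6: r6=29%6=5
after ADD r2, r2, #3: r2=9+3=12
CMP r2, #21  (cmp 12,21)
BNE L2: taken
after OR r6, r6, #10: r6=5|10=15
after ADD r6, r6, #19: r6=15+19=34
after MOD r6, r6, #6: r6=34%6=4
after ADD r2, r2, #3: r2=12+3=15
CMP r2, #21  (cmp 15,21)
BNE L2: taken
after OR r6, r6, #10: r6=4|10=14
after ADD r6, r6, #19: r6=14+19=33
after MOD r6, r6, #6: r6=33%6=3
after ADD r2, r2, #3: r2=15+3=18
CMP r2, #21  (cmp 18,21)
BNE L2: taken
after OR r6, r6, #10: r6=3|10=11
after ADD r6, r6, #19: r6=11+19=30
after MOD r6, r6, #6: r6=30%6=0
after ADD r2, r2, #3: r2=18+3=21
CMP r2, #21  (cmp 21,21)
BNE L2: not taken
halt.
Total executed instructions: 45.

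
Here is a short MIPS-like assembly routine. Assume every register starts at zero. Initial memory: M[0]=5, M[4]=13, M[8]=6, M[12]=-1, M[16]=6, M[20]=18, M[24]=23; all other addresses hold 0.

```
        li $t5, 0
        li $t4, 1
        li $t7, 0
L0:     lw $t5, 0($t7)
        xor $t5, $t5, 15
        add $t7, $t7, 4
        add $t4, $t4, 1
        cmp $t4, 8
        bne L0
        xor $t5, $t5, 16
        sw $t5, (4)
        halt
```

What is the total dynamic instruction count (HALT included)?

48

$t5=0
$t4=1
$t7=0
$t5=M[0]=5
$t5=5^15=10
$t7=0+4=4
$t4=1+1=2
cmp $t4, 8  (cmp 2,8)
bne L0: taken
$t5=M[4]=13
$t5=13^15=2
$t7=4+4=8
$t4=2+1=3
cmp $t4, 8  (cmp 3,8)
bne L0: taken
$t5=M[8]=6
$t5=6^15=9
$t7=8+4=12
$t4=3+1=4
cmp $t4, 8  (cmp 4,8)
bne L0: taken
$t5=M[12]=-1
$t5=(-1)^15=-16
$t7=12+4=16
$t4=4+1=5
cmp $t4, 8  (cmp 5,8)
bne L0: taken
$t5=M[16]=6
$t5=6^15=9
$t7=16+4=20
$t4=5+1=6
cmp $t4, 8  (cmp 6,8)
bne L0: taken
$t5=M[20]=18
$t5=18^15=29
$t7=20+4=24
$t4=6+1=7
cmp $t4, 8  (cmp 7,8)
bne L0: taken
$t5=M[24]=23
$t5=23^15=24
$t7=24+4=28
$t4=7+1=8
cmp $t4, 8  (cmp 8,8)
bne L0: not taken
$t5=24^16=8
sw $t5, (4) → M[4]=8
halt.
Total executed instructions: 48.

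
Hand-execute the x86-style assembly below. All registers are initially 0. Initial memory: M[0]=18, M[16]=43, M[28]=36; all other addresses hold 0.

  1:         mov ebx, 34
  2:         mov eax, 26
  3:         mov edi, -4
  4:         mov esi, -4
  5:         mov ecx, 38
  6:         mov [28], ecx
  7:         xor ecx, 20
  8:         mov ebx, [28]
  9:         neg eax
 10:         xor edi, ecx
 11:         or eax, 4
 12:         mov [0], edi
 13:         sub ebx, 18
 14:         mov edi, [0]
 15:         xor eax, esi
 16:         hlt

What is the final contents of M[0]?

-50

mov ebx, 34 → ebx=34
mov eax, 26 → eax=26
mov edi, -4 → edi=-4
mov esi, -4 → esi=-4
mov ecx, 38 → ecx=38
mov [28], ecx → M[28]=38
xor ecx, 20 → ecx=38^20=50
mov ebx, [28] → ebx=M[28]=38
neg eax → eax=-(26)=-26
xor edi, ecx → edi=(-4)^50=-50
or eax, 4 → eax=(-26)|4=-26
mov [0], edi → M[0]=-50
sub ebx, 18 → ebx=38-18=20
mov edi, [0] → edi=M[0]=-50
xor eax, esi → eax=(-26)^(-4)=26
halt.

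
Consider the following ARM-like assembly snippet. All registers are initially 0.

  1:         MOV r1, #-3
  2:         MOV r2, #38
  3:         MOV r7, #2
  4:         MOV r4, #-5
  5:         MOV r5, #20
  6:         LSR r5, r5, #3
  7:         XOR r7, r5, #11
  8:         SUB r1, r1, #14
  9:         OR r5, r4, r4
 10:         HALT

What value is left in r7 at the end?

9

after MOV r1, #-3: r1=-3
after MOV r2, #38: r2=38
after MOV r7, #2: r7=2
after MOV r4, #-5: r4=-5
after MOV r5, #20: r5=20
after LSR r5, r5, #3: r5=20>>3=2
after XOR r7, r5, #11: r7=2^11=9
after SUB r1, r1, #14: r1=(-3)-14=-17
after OR r5, r4, r4: r5=(-5)|(-5)=-5
halt.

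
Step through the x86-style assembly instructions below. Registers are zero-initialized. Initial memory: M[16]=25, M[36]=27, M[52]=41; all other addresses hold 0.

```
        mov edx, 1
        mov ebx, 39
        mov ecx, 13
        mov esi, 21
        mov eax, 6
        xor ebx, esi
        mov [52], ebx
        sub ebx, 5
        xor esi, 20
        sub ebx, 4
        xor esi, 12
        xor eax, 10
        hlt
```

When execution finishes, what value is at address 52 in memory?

50

edx=1
ebx=39
ecx=13
esi=21
eax=6
ebx=39^21=50
mov [52], ebx → M[52]=50
ebx=50-5=45
esi=21^20=1
ebx=45-4=41
esi=1^12=13
eax=6^10=12
halt.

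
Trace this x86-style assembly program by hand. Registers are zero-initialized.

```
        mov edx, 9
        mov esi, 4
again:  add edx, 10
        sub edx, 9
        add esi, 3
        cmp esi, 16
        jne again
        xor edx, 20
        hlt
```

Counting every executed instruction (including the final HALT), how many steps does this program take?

24

after mov edx, 9: edx=9
after mov esi, 4: esi=4
after add edx, 10: edx=9+10=19
after sub edx, 9: edx=19-9=10
after add esi, 3: esi=4+3=7
cmp esi, 16  (cmp 7,16)
jne again: taken
after add edx, 10: edx=10+10=20
after sub edx, 9: edx=20-9=11
after add esi, 3: esi=7+3=10
cmp esi, 16  (cmp 10,16)
jne again: taken
after add edx, 10: edx=11+10=21
after sub edx, 9: edx=21-9=12
after add esi, 3: esi=10+3=13
cmp esi, 16  (cmp 13,16)
jne again: taken
after add edx, 10: edx=12+10=22
after sub edx, 9: edx=22-9=13
after add esi, 3: esi=13+3=16
cmp esi, 16  (cmp 16,16)
jne again: not taken
after xor edx, 20: edx=13^20=25
halt.
Total executed instructions: 24.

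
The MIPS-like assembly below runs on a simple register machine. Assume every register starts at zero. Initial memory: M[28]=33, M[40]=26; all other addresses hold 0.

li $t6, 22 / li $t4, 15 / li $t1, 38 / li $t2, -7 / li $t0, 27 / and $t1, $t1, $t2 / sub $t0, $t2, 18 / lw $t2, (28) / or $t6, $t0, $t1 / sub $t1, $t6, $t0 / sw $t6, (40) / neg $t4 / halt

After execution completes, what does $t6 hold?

after li $t6, 22: $t6=22
after li $t4, 15: $t4=15
after li $t1, 38: $t1=38
after li $t2, -7: $t2=-7
after li $t0, 27: $t0=27
after and $t1, $t1, $t2: $t1=38&(-7)=32
after sub $t0, $t2, 18: $t0=(-7)-18=-25
after lw $t2, (28): $t2=M[28]=33
after or $t6, $t0, $t1: $t6=(-25)|32=-25
after sub $t1, $t6, $t0: $t1=(-25)-(-25)=0
sw $t6, (40) → M[40]=-25
after neg $t4: $t4=-(15)=-15
halt.

-25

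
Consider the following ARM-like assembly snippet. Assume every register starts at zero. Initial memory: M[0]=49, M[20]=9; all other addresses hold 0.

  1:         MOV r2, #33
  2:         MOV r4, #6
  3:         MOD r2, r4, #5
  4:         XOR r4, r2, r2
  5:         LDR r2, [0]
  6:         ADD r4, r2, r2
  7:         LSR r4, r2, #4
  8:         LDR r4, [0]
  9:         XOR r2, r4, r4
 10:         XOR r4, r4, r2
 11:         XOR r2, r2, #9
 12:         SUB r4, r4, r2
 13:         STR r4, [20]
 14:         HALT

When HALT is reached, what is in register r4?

after MOV r2, #33: r2=33
after MOV r4, #6: r4=6
after MOD r2, r4, #5: r2=6%5=1
after XOR r4, r2, r2: r4=1^1=0
after LDR r2, [0]: r2=M[0]=49
after ADD r4, r2, r2: r4=49+49=98
after LSR r4, r2, #4: r4=49>>4=3
after LDR r4, [0]: r4=M[0]=49
after XOR r2, r4, r4: r2=49^49=0
after XOR r4, r4, r2: r4=49^0=49
after XOR r2, r2, #9: r2=0^9=9
after SUB r4, r4, r2: r4=49-9=40
STR r4, [20] → M[20]=40
halt.

40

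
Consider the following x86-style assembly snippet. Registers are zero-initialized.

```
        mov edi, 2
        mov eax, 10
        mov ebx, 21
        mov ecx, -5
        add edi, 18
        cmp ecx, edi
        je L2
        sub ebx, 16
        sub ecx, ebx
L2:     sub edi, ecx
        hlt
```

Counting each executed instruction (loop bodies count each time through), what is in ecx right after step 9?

-10

mov edi, 2 → edi=2
mov eax, 10 → eax=10
mov ebx, 21 → ebx=21
mov ecx, -5 → ecx=-5
add edi, 18 → edi=2+18=20
cmp ecx, edi  (cmp -5,20)
je L2: not taken
sub ebx, 16 → ebx=21-16=5
sub ecx, ebx → ecx=(-5)-5=-10
After step 9: ecx = -10.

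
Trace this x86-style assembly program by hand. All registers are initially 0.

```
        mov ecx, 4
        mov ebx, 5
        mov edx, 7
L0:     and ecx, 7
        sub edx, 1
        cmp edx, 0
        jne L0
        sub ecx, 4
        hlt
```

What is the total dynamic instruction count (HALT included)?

33

mov ecx, 4 → ecx=4
mov ebx, 5 → ebx=5
mov edx, 7 → edx=7
and ecx, 7 → ecx=4&7=4
sub edx, 1 → edx=7-1=6
cmp edx, 0  (cmp 6,0)
jne L0: taken
and ecx, 7 → ecx=4&7=4
sub edx, 1 → edx=6-1=5
cmp edx, 0  (cmp 5,0)
jne L0: taken
and ecx, 7 → ecx=4&7=4
sub edx, 1 → edx=5-1=4
cmp edx, 0  (cmp 4,0)
jne L0: taken
and ecx, 7 → ecx=4&7=4
sub edx, 1 → edx=4-1=3
cmp edx, 0  (cmp 3,0)
jne L0: taken
and ecx, 7 → ecx=4&7=4
sub edx, 1 → edx=3-1=2
cmp edx, 0  (cmp 2,0)
jne L0: taken
and ecx, 7 → ecx=4&7=4
sub edx, 1 → edx=2-1=1
cmp edx, 0  (cmp 1,0)
jne L0: taken
and ecx, 7 → ecx=4&7=4
sub edx, 1 → edx=1-1=0
cmp edx, 0  (cmp 0,0)
jne L0: not taken
sub ecx, 4 → ecx=4-4=0
halt.
Total executed instructions: 33.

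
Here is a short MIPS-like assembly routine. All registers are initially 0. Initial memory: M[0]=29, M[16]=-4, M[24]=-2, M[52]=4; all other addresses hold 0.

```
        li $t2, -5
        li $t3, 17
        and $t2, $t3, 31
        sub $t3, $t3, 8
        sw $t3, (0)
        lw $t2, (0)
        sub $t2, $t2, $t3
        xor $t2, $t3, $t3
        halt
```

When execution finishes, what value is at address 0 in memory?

9

li $t2, -5 → $t2=-5
li $t3, 17 → $t3=17
and $t2, $t3, 31 → $t2=17&31=17
sub $t3, $t3, 8 → $t3=17-8=9
sw $t3, (0) → M[0]=9
lw $t2, (0) → $t2=M[0]=9
sub $t2, $t2, $t3 → $t2=9-9=0
xor $t2, $t3, $t3 → $t2=9^9=0
halt.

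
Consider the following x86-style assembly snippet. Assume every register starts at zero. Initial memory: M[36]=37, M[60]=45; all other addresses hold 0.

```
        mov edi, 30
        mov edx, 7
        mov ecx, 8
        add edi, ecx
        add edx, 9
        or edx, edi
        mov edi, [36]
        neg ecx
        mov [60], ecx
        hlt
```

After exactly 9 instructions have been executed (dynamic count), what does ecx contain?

mov edi, 30 → edi=30
mov edx, 7 → edx=7
mov ecx, 8 → ecx=8
add edi, ecx → edi=30+8=38
add edx, 9 → edx=7+9=16
or edx, edi → edx=16|38=54
mov edi, [36] → edi=M[36]=37
neg ecx → ecx=-(8)=-8
mov [60], ecx → M[60]=-8
After step 9: ecx = -8.

-8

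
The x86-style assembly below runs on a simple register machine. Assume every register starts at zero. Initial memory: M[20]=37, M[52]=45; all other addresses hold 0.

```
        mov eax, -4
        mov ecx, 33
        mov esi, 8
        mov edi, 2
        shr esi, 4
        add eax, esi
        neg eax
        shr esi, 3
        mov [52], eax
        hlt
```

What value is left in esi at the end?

0

after mov eax, -4: eax=-4
after mov ecx, 33: ecx=33
after mov esi, 8: esi=8
after mov edi, 2: edi=2
after shr esi, 4: esi=8>>4=0
after add eax, esi: eax=(-4)+0=-4
after neg eax: eax=-(-4)=4
after shr esi, 3: esi=0>>3=0
mov [52], eax → M[52]=4
halt.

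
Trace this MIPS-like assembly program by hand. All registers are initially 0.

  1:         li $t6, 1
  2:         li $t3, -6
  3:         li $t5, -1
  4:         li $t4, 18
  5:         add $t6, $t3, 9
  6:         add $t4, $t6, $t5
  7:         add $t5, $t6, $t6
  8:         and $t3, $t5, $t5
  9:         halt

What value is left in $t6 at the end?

3

li $t6, 1 → $t6=1
li $t3, -6 → $t3=-6
li $t5, -1 → $t5=-1
li $t4, 18 → $t4=18
add $t6, $t3, 9 → $t6=(-6)+9=3
add $t4, $t6, $t5 → $t4=3+(-1)=2
add $t5, $t6, $t6 → $t5=3+3=6
and $t3, $t5, $t5 → $t3=6&6=6
halt.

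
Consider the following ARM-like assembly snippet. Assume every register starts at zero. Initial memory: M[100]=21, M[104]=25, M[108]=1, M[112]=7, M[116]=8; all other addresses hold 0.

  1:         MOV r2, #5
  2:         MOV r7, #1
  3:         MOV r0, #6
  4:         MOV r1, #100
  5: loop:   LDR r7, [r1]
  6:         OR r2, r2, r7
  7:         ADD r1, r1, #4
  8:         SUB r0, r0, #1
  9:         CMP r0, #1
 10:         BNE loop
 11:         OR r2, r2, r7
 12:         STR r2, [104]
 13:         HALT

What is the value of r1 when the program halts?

120

r2=5
r7=1
r0=6
r1=100
r7=M[100]=21
r2=5|21=21
r1=100+4=104
r0=6-1=5
CMP r0, #1  (cmp 5,1)
BNE loop: taken
r7=M[104]=25
r2=21|25=29
r1=104+4=108
r0=5-1=4
CMP r0, #1  (cmp 4,1)
BNE loop: taken
r7=M[108]=1
r2=29|1=29
r1=108+4=112
r0=4-1=3
CMP r0, #1  (cmp 3,1)
BNE loop: taken
r7=M[112]=7
r2=29|7=31
r1=112+4=116
r0=3-1=2
CMP r0, #1  (cmp 2,1)
BNE loop: taken
r7=M[116]=8
r2=31|8=31
r1=116+4=120
r0=2-1=1
CMP r0, #1  (cmp 1,1)
BNE loop: not taken
r2=31|8=31
STR r2, [104] → M[104]=31
halt.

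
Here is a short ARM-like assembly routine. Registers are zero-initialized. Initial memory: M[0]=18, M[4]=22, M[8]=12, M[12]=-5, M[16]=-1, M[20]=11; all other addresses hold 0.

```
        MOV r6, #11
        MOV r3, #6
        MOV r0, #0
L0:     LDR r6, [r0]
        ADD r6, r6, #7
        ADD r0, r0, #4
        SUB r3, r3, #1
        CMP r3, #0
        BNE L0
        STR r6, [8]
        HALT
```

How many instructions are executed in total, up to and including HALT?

after MOV r6, #11: r6=11
after MOV r3, #6: r3=6
after MOV r0, #0: r0=0
after LDR r6, [r0]: r6=M[0]=18
after ADD r6, r6, #7: r6=18+7=25
after ADD r0, r0, #4: r0=0+4=4
after SUB r3, r3, #1: r3=6-1=5
CMP r3, #0  (cmp 5,0)
BNE L0: taken
after LDR r6, [r0]: r6=M[4]=22
after ADD r6, r6, #7: r6=22+7=29
after ADD r0, r0, #4: r0=4+4=8
after SUB r3, r3, #1: r3=5-1=4
CMP r3, #0  (cmp 4,0)
BNE L0: taken
after LDR r6, [r0]: r6=M[8]=12
after ADD r6, r6, #7: r6=12+7=19
after ADD r0, r0, #4: r0=8+4=12
after SUB r3, r3, #1: r3=4-1=3
CMP r3, #0  (cmp 3,0)
BNE L0: taken
after LDR r6, [r0]: r6=M[12]=-5
after ADD r6, r6, #7: r6=(-5)+7=2
after ADD r0, r0, #4: r0=12+4=16
after SUB r3, r3, #1: r3=3-1=2
CMP r3, #0  (cmp 2,0)
BNE L0: taken
after LDR r6, [r0]: r6=M[16]=-1
after ADD r6, r6, #7: r6=(-1)+7=6
after ADD r0, r0, #4: r0=16+4=20
after SUB r3, r3, #1: r3=2-1=1
CMP r3, #0  (cmp 1,0)
BNE L0: taken
after LDR r6, [r0]: r6=M[20]=11
after ADD r6, r6, #7: r6=11+7=18
after ADD r0, r0, #4: r0=20+4=24
after SUB r3, r3, #1: r3=1-1=0
CMP r3, #0  (cmp 0,0)
BNE L0: not taken
STR r6, [8] → M[8]=18
halt.
Total executed instructions: 41.

41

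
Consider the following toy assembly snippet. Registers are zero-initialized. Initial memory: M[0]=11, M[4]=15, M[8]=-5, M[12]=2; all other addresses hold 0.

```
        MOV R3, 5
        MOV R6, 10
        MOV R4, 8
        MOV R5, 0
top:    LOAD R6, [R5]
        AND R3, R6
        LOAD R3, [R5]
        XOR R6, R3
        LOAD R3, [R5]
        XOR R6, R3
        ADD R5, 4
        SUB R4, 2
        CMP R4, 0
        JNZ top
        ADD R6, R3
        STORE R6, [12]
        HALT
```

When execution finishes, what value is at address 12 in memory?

after MOV R3, 5: R3=5
after MOV R6, 10: R6=10
after MOV R4, 8: R4=8
after MOV R5, 0: R5=0
after LOAD R6, [R5]: R6=M[0]=11
after AND R3, R6: R3=5&11=1
after LOAD R3, [R5]: R3=M[0]=11
after XOR R6, R3: R6=11^11=0
after LOAD R3, [R5]: R3=M[0]=11
after XOR R6, R3: R6=0^11=11
after ADD R5, 4: R5=0+4=4
after SUB R4, 2: R4=8-2=6
CMP R4, 0  (cmp 6,0)
JNZ top: taken
after LOAD R6, [R5]: R6=M[4]=15
after AND R3, R6: R3=11&15=11
after LOAD R3, [R5]: R3=M[4]=15
after XOR R6, R3: R6=15^15=0
after LOAD R3, [R5]: R3=M[4]=15
after XOR R6, R3: R6=0^15=15
after ADD R5, 4: R5=4+4=8
after SUB R4, 2: R4=6-2=4
CMP R4, 0  (cmp 4,0)
JNZ top: taken
after LOAD R6, [R5]: R6=M[8]=-5
after AND R3, R6: R3=15&(-5)=11
after LOAD R3, [R5]: R3=M[8]=-5
after XOR R6, R3: R6=(-5)^(-5)=0
after LOAD R3, [R5]: R3=M[8]=-5
after XOR R6, R3: R6=0^(-5)=-5
after ADD R5, 4: R5=8+4=12
after SUB R4, 2: R4=4-2=2
CMP R4, 0  (cmp 2,0)
JNZ top: taken
after LOAD R6, [R5]: R6=M[12]=2
after AND R3, R6: R3=(-5)&2=2
after LOAD R3, [R5]: R3=M[12]=2
after XOR R6, R3: R6=2^2=0
after LOAD R3, [R5]: R3=M[12]=2
after XOR R6, R3: R6=0^2=2
after ADD R5, 4: R5=12+4=16
after SUB R4, 2: R4=2-2=0
CMP R4, 0  (cmp 0,0)
JNZ top: not taken
after ADD R6, R3: R6=2+2=4
STORE R6, [12] → M[12]=4
halt.

4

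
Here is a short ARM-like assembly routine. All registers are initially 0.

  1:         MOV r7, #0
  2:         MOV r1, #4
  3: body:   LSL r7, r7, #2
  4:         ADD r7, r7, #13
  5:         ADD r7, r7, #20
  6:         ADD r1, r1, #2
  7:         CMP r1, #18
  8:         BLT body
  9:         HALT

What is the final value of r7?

180213

MOV r7, #0 → r7=0
MOV r1, #4 → r1=4
LSL r7, r7, #2 → r7=0<<2=0
ADD r7, r7, #13 → r7=0+13=13
ADD r7, r7, #20 → r7=13+20=33
ADD r1, r1, #2 → r1=4+2=6
CMP r1, #18  (cmp 6,18)
BLT body: taken
LSL r7, r7, #2 → r7=33<<2=132
ADD r7, r7, #13 → r7=132+13=145
ADD r7, r7, #20 → r7=145+20=165
ADD r1, r1, #2 → r1=6+2=8
CMP r1, #18  (cmp 8,18)
BLT body: taken
LSL r7, r7, #2 → r7=165<<2=660
ADD r7, r7, #13 → r7=660+13=673
ADD r7, r7, #20 → r7=673+20=693
ADD r1, r1, #2 → r1=8+2=10
CMP r1, #18  (cmp 10,18)
BLT body: taken
LSL r7, r7, #2 → r7=693<<2=2772
ADD r7, r7, #13 → r7=2772+13=2785
ADD r7, r7, #20 → r7=2785+20=2805
ADD r1, r1, #2 → r1=10+2=12
CMP r1, #18  (cmp 12,18)
BLT body: taken
LSL r7, r7, #2 → r7=2805<<2=11220
ADD r7, r7, #13 → r7=11220+13=11233
ADD r7, r7, #20 → r7=11233+20=11253
ADD r1, r1, #2 → r1=12+2=14
CMP r1, #18  (cmp 14,18)
BLT body: taken
LSL r7, r7, #2 → r7=11253<<2=45012
ADD r7, r7, #13 → r7=45012+13=45025
ADD r7, r7, #20 → r7=45025+20=45045
ADD r1, r1, #2 → r1=14+2=16
CMP r1, #18  (cmp 16,18)
BLT body: taken
LSL r7, r7, #2 → r7=45045<<2=180180
ADD r7, r7, #13 → r7=180180+13=180193
ADD r7, r7, #20 → r7=180193+20=180213
ADD r1, r1, #2 → r1=16+2=18
CMP r1, #18  (cmp 18,18)
BLT body: not taken
halt.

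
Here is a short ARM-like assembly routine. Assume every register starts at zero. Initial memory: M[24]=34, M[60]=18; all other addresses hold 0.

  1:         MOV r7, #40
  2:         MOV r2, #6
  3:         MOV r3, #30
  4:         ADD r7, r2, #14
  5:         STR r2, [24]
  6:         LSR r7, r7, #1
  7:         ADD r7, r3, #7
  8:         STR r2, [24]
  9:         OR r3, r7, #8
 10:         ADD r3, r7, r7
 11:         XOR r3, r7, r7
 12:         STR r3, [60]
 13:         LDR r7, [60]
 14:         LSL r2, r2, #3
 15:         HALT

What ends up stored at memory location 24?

6

r7=40
r2=6
r3=30
r7=6+14=20
STR r2, [24] → M[24]=6
r7=20>>1=10
r7=30+7=37
STR r2, [24] → M[24]=6
r3=37|8=45
r3=37+37=74
r3=37^37=0
STR r3, [60] → M[60]=0
r7=M[60]=0
r2=6<<3=48
halt.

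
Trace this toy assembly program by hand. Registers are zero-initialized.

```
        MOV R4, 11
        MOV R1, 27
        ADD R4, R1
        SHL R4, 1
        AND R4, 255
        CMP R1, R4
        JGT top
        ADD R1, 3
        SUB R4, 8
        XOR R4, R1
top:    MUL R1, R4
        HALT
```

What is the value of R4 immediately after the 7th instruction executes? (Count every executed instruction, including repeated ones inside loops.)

R4=11
R1=27
R4=11+27=38
R4=38<<1=76
R4=76&255=76
CMP R1, R4  (cmp 27,76)
JGT top: not taken
After step 7: R4 = 76.

76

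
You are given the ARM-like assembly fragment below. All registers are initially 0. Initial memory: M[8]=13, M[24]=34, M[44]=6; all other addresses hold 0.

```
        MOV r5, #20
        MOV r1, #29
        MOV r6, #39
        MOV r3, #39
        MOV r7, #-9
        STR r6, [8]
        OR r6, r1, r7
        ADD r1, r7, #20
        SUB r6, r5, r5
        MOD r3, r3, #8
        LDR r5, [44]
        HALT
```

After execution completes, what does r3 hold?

7

MOV r5, #20 → r5=20
MOV r1, #29 → r1=29
MOV r6, #39 → r6=39
MOV r3, #39 → r3=39
MOV r7, #-9 → r7=-9
STR r6, [8] → M[8]=39
OR r6, r1, r7 → r6=29|(-9)=-1
ADD r1, r7, #20 → r1=(-9)+20=11
SUB r6, r5, r5 → r6=20-20=0
MOD r3, r3, #8 → r3=39%8=7
LDR r5, [44] → r5=M[44]=6
halt.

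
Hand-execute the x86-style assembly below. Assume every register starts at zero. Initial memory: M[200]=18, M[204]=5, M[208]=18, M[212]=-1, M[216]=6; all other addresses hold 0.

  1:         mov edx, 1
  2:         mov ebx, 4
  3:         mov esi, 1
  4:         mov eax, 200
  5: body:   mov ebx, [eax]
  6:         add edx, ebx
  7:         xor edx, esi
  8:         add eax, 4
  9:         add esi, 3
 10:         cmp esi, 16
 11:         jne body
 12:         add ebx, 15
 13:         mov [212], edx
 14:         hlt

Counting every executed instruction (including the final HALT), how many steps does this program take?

42

after mov edx, 1: edx=1
after mov ebx, 4: ebx=4
after mov esi, 1: esi=1
after mov eax, 200: eax=200
after mov ebx, [eax]: ebx=M[200]=18
after add edx, ebx: edx=1+18=19
after xor edx, esi: edx=19^1=18
after add eax, 4: eax=200+4=204
after add esi, 3: esi=1+3=4
cmp esi, 16  (cmp 4,16)
jne body: taken
after mov ebx, [eax]: ebx=M[204]=5
after add edx, ebx: edx=18+5=23
after xor edx, esi: edx=23^4=19
after add eax, 4: eax=204+4=208
after add esi, 3: esi=4+3=7
cmp esi, 16  (cmp 7,16)
jne body: taken
after mov ebx, [eax]: ebx=M[208]=18
after add edx, ebx: edx=19+18=37
after xor edx, esi: edx=37^7=34
after add eax, 4: eax=208+4=212
after add esi, 3: esi=7+3=10
cmp esi, 16  (cmp 10,16)
jne body: taken
after mov ebx, [eax]: ebx=M[212]=-1
after add edx, ebx: edx=34+(-1)=33
after xor edx, esi: edx=33^10=43
after add eax, 4: eax=212+4=216
after add esi, 3: esi=10+3=13
cmp esi, 16  (cmp 13,16)
jne body: taken
after mov ebx, [eax]: ebx=M[216]=6
after add edx, ebx: edx=43+6=49
after xor edx, esi: edx=49^13=60
after add eax, 4: eax=216+4=220
after add esi, 3: esi=13+3=16
cmp esi, 16  (cmp 16,16)
jne body: not taken
after add ebx, 15: ebx=6+15=21
mov [212], edx → M[212]=60
halt.
Total executed instructions: 42.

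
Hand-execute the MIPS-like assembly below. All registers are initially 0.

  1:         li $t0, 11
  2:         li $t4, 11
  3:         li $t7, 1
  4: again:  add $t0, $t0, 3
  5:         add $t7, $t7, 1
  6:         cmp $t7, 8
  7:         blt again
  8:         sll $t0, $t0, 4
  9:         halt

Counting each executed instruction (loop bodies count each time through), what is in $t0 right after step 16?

23

li $t0, 11 → $t0=11
li $t4, 11 → $t4=11
li $t7, 1 → $t7=1
add $t0, $t0, 3 → $t0=11+3=14
add $t7, $t7, 1 → $t7=1+1=2
cmp $t7, 8  (cmp 2,8)
blt again: taken
add $t0, $t0, 3 → $t0=14+3=17
add $t7, $t7, 1 → $t7=2+1=3
cmp $t7, 8  (cmp 3,8)
blt again: taken
add $t0, $t0, 3 → $t0=17+3=20
add $t7, $t7, 1 → $t7=3+1=4
cmp $t7, 8  (cmp 4,8)
blt again: taken
add $t0, $t0, 3 → $t0=20+3=23
After step 16: $t0 = 23.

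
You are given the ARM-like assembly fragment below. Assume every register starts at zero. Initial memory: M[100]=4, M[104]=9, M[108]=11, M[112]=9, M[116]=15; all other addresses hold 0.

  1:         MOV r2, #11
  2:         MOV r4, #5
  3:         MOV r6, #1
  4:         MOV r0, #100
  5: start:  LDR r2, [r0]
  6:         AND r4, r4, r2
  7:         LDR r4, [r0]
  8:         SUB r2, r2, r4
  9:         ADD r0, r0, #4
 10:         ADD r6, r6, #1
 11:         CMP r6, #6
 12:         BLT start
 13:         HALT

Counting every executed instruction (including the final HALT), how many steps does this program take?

45

MOV r2, #11 → r2=11
MOV r4, #5 → r4=5
MOV r6, #1 → r6=1
MOV r0, #100 → r0=100
LDR r2, [r0] → r2=M[100]=4
AND r4, r4, r2 → r4=5&4=4
LDR r4, [r0] → r4=M[100]=4
SUB r2, r2, r4 → r2=4-4=0
ADD r0, r0, #4 → r0=100+4=104
ADD r6, r6, #1 → r6=1+1=2
CMP r6, #6  (cmp 2,6)
BLT start: taken
LDR r2, [r0] → r2=M[104]=9
AND r4, r4, r2 → r4=4&9=0
LDR r4, [r0] → r4=M[104]=9
SUB r2, r2, r4 → r2=9-9=0
ADD r0, r0, #4 → r0=104+4=108
ADD r6, r6, #1 → r6=2+1=3
CMP r6, #6  (cmp 3,6)
BLT start: taken
LDR r2, [r0] → r2=M[108]=11
AND r4, r4, r2 → r4=9&11=9
LDR r4, [r0] → r4=M[108]=11
SUB r2, r2, r4 → r2=11-11=0
ADD r0, r0, #4 → r0=108+4=112
ADD r6, r6, #1 → r6=3+1=4
CMP r6, #6  (cmp 4,6)
BLT start: taken
LDR r2, [r0] → r2=M[112]=9
AND r4, r4, r2 → r4=11&9=9
LDR r4, [r0] → r4=M[112]=9
SUB r2, r2, r4 → r2=9-9=0
ADD r0, r0, #4 → r0=112+4=116
ADD r6, r6, #1 → r6=4+1=5
CMP r6, #6  (cmp 5,6)
BLT start: taken
LDR r2, [r0] → r2=M[116]=15
AND r4, r4, r2 → r4=9&15=9
LDR r4, [r0] → r4=M[116]=15
SUB r2, r2, r4 → r2=15-15=0
ADD r0, r0, #4 → r0=116+4=120
ADD r6, r6, #1 → r6=5+1=6
CMP r6, #6  (cmp 6,6)
BLT start: not taken
halt.
Total executed instructions: 45.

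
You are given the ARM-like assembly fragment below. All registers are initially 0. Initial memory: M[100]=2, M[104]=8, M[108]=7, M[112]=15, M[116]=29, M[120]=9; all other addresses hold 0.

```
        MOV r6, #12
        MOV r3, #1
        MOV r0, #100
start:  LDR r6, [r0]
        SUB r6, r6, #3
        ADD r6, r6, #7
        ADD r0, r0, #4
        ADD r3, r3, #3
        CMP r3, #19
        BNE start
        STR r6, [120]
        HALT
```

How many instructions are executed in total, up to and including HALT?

r6=12
r3=1
r0=100
r6=M[100]=2
r6=2-3=-1
r6=(-1)+7=6
r0=100+4=104
r3=1+3=4
CMP r3, #19  (cmp 4,19)
BNE start: taken
r6=M[104]=8
r6=8-3=5
r6=5+7=12
r0=104+4=108
r3=4+3=7
CMP r3, #19  (cmp 7,19)
BNE start: taken
r6=M[108]=7
r6=7-3=4
r6=4+7=11
r0=108+4=112
r3=7+3=10
CMP r3, #19  (cmp 10,19)
BNE start: taken
r6=M[112]=15
r6=15-3=12
r6=12+7=19
r0=112+4=116
r3=10+3=13
CMP r3, #19  (cmp 13,19)
BNE start: taken
r6=M[116]=29
r6=29-3=26
r6=26+7=33
r0=116+4=120
r3=13+3=16
CMP r3, #19  (cmp 16,19)
BNE start: taken
r6=M[120]=9
r6=9-3=6
r6=6+7=13
r0=120+4=124
r3=16+3=19
CMP r3, #19  (cmp 19,19)
BNE start: not taken
STR r6, [120] → M[120]=13
halt.
Total executed instructions: 47.

47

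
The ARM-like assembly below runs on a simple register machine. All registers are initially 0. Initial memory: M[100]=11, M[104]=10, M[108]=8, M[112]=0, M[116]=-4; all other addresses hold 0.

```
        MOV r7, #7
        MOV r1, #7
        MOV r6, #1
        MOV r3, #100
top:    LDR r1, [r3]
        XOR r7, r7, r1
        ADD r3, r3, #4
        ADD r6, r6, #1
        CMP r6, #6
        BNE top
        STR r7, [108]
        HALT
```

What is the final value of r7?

-14

r7=7
r1=7
r6=1
r3=100
r1=M[100]=11
r7=7^11=12
r3=100+4=104
r6=1+1=2
CMP r6, #6  (cmp 2,6)
BNE top: taken
r1=M[104]=10
r7=12^10=6
r3=104+4=108
r6=2+1=3
CMP r6, #6  (cmp 3,6)
BNE top: taken
r1=M[108]=8
r7=6^8=14
r3=108+4=112
r6=3+1=4
CMP r6, #6  (cmp 4,6)
BNE top: taken
r1=M[112]=0
r7=14^0=14
r3=112+4=116
r6=4+1=5
CMP r6, #6  (cmp 5,6)
BNE top: taken
r1=M[116]=-4
r7=14^(-4)=-14
r3=116+4=120
r6=5+1=6
CMP r6, #6  (cmp 6,6)
BNE top: not taken
STR r7, [108] → M[108]=-14
halt.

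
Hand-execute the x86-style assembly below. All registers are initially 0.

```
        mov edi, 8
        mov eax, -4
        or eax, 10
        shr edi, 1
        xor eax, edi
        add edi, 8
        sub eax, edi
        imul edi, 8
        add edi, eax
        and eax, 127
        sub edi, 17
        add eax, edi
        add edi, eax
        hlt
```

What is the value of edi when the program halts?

edi=8
eax=-4
eax=(-4)|10=-2
edi=8>>1=4
eax=(-2)^4=-6
edi=4+8=12
eax=(-6)-12=-18
edi=12*8=96
edi=96+(-18)=78
eax=(-18)&127=110
edi=78-17=61
eax=110+61=171
edi=61+171=232
halt.

232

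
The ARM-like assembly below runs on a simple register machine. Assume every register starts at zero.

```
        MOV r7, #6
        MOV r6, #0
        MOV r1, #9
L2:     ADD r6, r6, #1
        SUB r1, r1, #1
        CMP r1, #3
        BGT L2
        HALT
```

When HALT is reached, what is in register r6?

6

after MOV r7, #6: r7=6
after MOV r6, #0: r6=0
after MOV r1, #9: r1=9
after ADD r6, r6, #1: r6=0+1=1
after SUB r1, r1, #1: r1=9-1=8
CMP r1, #3  (cmp 8,3)
BGT L2: taken
after ADD r6, r6, #1: r6=1+1=2
after SUB r1, r1, #1: r1=8-1=7
CMP r1, #3  (cmp 7,3)
BGT L2: taken
after ADD r6, r6, #1: r6=2+1=3
after SUB r1, r1, #1: r1=7-1=6
CMP r1, #3  (cmp 6,3)
BGT L2: taken
after ADD r6, r6, #1: r6=3+1=4
after SUB r1, r1, #1: r1=6-1=5
CMP r1, #3  (cmp 5,3)
BGT L2: taken
after ADD r6, r6, #1: r6=4+1=5
after SUB r1, r1, #1: r1=5-1=4
CMP r1, #3  (cmp 4,3)
BGT L2: taken
after ADD r6, r6, #1: r6=5+1=6
after SUB r1, r1, #1: r1=4-1=3
CMP r1, #3  (cmp 3,3)
BGT L2: not taken
halt.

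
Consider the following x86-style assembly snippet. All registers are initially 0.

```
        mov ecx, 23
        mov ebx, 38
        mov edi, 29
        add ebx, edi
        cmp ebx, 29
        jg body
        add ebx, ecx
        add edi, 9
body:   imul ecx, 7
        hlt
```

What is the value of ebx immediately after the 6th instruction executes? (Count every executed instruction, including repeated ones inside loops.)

67

ecx=23
ebx=38
edi=29
ebx=38+29=67
cmp ebx, 29  (cmp 67,29)
jg body: taken
After step 6: ebx = 67.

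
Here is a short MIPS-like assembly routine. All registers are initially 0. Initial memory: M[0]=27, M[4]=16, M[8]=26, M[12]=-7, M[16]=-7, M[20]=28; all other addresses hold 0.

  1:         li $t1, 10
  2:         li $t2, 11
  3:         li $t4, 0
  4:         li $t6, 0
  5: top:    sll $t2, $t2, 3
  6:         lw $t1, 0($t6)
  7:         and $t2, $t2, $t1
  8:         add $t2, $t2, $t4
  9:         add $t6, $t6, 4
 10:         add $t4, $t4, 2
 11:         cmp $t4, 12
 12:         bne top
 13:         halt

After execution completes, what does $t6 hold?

after li $t1, 10: $t1=10
after li $t2, 11: $t2=11
after li $t4, 0: $t4=0
after li $t6, 0: $t6=0
after sll $t2, $t2, 3: $t2=11<<3=88
after lw $t1, 0($t6): $t1=M[0]=27
after and $t2, $t2, $t1: $t2=88&27=24
after add $t2, $t2, $t4: $t2=24+0=24
after add $t6, $t6, 4: $t6=0+4=4
after add $t4, $t4, 2: $t4=0+2=2
cmp $t4, 12  (cmp 2,12)
bne top: taken
after sll $t2, $t2, 3: $t2=24<<3=192
after lw $t1, 0($t6): $t1=M[4]=16
after and $t2, $t2, $t1: $t2=192&16=0
after add $t2, $t2, $t4: $t2=0+2=2
after add $t6, $t6, 4: $t6=4+4=8
after add $t4, $t4, 2: $t4=2+2=4
cmp $t4, 12  (cmp 4,12)
bne top: taken
after sll $t2, $t2, 3: $t2=2<<3=16
after lw $t1, 0($t6): $t1=M[8]=26
after and $t2, $t2, $t1: $t2=16&26=16
after add $t2, $t2, $t4: $t2=16+4=20
after add $t6, $t6, 4: $t6=8+4=12
after add $t4, $t4, 2: $t4=4+2=6
cmp $t4, 12  (cmp 6,12)
bne top: taken
after sll $t2, $t2, 3: $t2=20<<3=160
after lw $t1, 0($t6): $t1=M[12]=-7
after and $t2, $t2, $t1: $t2=160&(-7)=160
after add $t2, $t2, $t4: $t2=160+6=166
after add $t6, $t6, 4: $t6=12+4=16
after add $t4, $t4, 2: $t4=6+2=8
cmp $t4, 12  (cmp 8,12)
bne top: taken
after sll $t2, $t2, 3: $t2=166<<3=1328
after lw $t1, 0($t6): $t1=M[16]=-7
after and $t2, $t2, $t1: $t2=1328&(-7)=1328
after add $t2, $t2, $t4: $t2=1328+8=1336
after add $t6, $t6, 4: $t6=16+4=20
after add $t4, $t4, 2: $t4=8+2=10
cmp $t4, 12  (cmp 10,12)
bne top: taken
after sll $t2, $t2, 3: $t2=1336<<3=10688
after lw $t1, 0($t6): $t1=M[20]=28
after and $t2, $t2, $t1: $t2=10688&28=0
after add $t2, $t2, $t4: $t2=0+10=10
after add $t6, $t6, 4: $t6=20+4=24
after add $t4, $t4, 2: $t4=10+2=12
cmp $t4, 12  (cmp 12,12)
bne top: not taken
halt.

24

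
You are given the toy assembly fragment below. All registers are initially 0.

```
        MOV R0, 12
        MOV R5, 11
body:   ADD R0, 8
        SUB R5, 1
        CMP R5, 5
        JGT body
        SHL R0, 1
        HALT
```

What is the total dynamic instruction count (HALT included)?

28

R0=12
R5=11
R0=12+8=20
R5=11-1=10
CMP R5, 5  (cmp 10,5)
JGT body: taken
R0=20+8=28
R5=10-1=9
CMP R5, 5  (cmp 9,5)
JGT body: taken
R0=28+8=36
R5=9-1=8
CMP R5, 5  (cmp 8,5)
JGT body: taken
R0=36+8=44
R5=8-1=7
CMP R5, 5  (cmp 7,5)
JGT body: taken
R0=44+8=52
R5=7-1=6
CMP R5, 5  (cmp 6,5)
JGT body: taken
R0=52+8=60
R5=6-1=5
CMP R5, 5  (cmp 5,5)
JGT body: not taken
R0=60<<1=120
halt.
Total executed instructions: 28.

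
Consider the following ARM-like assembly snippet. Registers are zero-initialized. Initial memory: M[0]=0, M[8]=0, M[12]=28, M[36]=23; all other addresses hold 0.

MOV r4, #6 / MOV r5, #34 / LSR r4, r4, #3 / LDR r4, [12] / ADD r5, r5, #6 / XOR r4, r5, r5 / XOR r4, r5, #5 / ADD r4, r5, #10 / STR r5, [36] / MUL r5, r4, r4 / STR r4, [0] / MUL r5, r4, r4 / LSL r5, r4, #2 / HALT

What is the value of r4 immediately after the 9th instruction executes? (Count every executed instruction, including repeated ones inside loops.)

MOV r4, #6 → r4=6
MOV r5, #34 → r5=34
LSR r4, r4, #3 → r4=6>>3=0
LDR r4, [12] → r4=M[12]=28
ADD r5, r5, #6 → r5=34+6=40
XOR r4, r5, r5 → r4=40^40=0
XOR r4, r5, #5 → r4=40^5=45
ADD r4, r5, #10 → r4=40+10=50
STR r5, [36] → M[36]=40
After step 9: r4 = 50.

50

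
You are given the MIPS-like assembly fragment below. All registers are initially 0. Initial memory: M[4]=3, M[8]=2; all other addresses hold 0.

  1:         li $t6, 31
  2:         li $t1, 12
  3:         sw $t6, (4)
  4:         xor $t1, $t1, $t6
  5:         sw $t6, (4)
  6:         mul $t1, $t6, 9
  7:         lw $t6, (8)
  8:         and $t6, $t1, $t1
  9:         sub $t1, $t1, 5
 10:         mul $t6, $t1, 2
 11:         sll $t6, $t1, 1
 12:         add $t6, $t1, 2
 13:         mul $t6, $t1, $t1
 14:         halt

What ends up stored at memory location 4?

31

$t6=31
$t1=12
sw $t6, (4) → M[4]=31
$t1=12^31=19
sw $t6, (4) → M[4]=31
$t1=31*9=279
$t6=M[8]=2
$t6=279&279=279
$t1=279-5=274
$t6=274*2=548
$t6=274<<1=548
$t6=274+2=276
$t6=274*274=75076
halt.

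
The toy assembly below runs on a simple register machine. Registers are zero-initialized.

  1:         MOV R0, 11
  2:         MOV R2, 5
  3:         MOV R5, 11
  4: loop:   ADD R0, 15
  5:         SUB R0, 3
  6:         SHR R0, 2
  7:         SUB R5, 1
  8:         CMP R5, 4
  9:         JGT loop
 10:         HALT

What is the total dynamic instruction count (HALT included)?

R0=11
R2=5
R5=11
R0=11+15=26
R0=26-3=23
R0=23>>2=5
R5=11-1=10
CMP R5, 4  (cmp 10,4)
JGT loop: taken
R0=5+15=20
R0=20-3=17
R0=17>>2=4
R5=10-1=9
CMP R5, 4  (cmp 9,4)
JGT loop: taken
R0=4+15=19
R0=19-3=16
R0=16>>2=4
R5=9-1=8
CMP R5, 4  (cmp 8,4)
JGT loop: taken
R0=4+15=19
R0=19-3=16
R0=16>>2=4
R5=8-1=7
CMP R5, 4  (cmp 7,4)
JGT loop: taken
R0=4+15=19
R0=19-3=16
R0=16>>2=4
R5=7-1=6
CMP R5, 4  (cmp 6,4)
JGT loop: taken
R0=4+15=19
R0=19-3=16
R0=16>>2=4
R5=6-1=5
CMP R5, 4  (cmp 5,4)
JGT loop: taken
R0=4+15=19
R0=19-3=16
R0=16>>2=4
R5=5-1=4
CMP R5, 4  (cmp 4,4)
JGT loop: not taken
halt.
Total executed instructions: 46.

46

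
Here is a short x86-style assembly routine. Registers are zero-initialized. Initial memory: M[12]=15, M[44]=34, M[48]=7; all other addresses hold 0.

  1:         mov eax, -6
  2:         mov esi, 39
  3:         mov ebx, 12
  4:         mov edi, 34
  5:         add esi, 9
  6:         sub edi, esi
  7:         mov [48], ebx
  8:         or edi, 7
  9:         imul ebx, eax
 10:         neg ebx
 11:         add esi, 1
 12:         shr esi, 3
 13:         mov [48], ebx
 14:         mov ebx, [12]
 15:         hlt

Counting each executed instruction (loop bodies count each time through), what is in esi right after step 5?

eax=-6
esi=39
ebx=12
edi=34
esi=39+9=48
After step 5: esi = 48.

48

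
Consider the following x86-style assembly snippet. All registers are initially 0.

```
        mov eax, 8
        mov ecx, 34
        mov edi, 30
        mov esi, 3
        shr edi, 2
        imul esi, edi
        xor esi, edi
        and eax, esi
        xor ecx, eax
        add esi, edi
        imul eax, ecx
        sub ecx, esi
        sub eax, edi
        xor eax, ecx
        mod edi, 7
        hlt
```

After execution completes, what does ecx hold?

after mov eax, 8: eax=8
after mov ecx, 34: ecx=34
after mov edi, 30: edi=30
after mov esi, 3: esi=3
after shr edi, 2: edi=30>>2=7
after imul esi, edi: esi=3*7=21
after xor esi, edi: esi=21^7=18
after and eax, esi: eax=8&18=0
after xor ecx, eax: ecx=34^0=34
after add esi, edi: esi=18+7=25
after imul eax, ecx: eax=0*34=0
after sub ecx, esi: ecx=34-25=9
after sub eax, edi: eax=0-7=-7
after xor eax, ecx: eax=(-7)^9=-16
after mod edi, 7: edi=7%7=0
halt.

9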